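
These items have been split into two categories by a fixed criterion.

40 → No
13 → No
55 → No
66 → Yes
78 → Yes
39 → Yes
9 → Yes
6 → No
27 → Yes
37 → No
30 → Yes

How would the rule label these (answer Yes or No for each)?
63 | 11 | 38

The distinguishing property — multiple of 3 AND at least 9 — holds for all the 'Yes' cases and none of the 'No' cases.

Yes, No, No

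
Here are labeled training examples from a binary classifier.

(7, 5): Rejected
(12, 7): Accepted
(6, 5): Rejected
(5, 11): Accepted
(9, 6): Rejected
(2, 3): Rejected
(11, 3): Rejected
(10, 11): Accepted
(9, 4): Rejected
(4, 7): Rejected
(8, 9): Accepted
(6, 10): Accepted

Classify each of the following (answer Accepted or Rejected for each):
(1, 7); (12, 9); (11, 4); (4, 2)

Rejected, Accepted, Rejected, Rejected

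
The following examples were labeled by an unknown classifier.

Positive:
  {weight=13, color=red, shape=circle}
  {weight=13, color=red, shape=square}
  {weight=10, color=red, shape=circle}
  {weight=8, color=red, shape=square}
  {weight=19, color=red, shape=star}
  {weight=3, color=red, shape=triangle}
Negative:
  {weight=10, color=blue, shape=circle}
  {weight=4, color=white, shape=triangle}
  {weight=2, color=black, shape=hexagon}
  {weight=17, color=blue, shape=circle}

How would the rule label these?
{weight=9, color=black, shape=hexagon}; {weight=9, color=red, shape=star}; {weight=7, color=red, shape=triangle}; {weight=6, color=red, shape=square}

Negative, Positive, Positive, Positive

Checking candidate rules against both groups, what survives is: color is red.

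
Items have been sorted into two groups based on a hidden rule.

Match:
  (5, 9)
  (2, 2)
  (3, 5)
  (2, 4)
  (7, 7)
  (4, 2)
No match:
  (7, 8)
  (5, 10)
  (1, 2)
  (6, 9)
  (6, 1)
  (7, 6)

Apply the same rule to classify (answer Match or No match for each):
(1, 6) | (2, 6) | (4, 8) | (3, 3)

No match, Match, Match, Match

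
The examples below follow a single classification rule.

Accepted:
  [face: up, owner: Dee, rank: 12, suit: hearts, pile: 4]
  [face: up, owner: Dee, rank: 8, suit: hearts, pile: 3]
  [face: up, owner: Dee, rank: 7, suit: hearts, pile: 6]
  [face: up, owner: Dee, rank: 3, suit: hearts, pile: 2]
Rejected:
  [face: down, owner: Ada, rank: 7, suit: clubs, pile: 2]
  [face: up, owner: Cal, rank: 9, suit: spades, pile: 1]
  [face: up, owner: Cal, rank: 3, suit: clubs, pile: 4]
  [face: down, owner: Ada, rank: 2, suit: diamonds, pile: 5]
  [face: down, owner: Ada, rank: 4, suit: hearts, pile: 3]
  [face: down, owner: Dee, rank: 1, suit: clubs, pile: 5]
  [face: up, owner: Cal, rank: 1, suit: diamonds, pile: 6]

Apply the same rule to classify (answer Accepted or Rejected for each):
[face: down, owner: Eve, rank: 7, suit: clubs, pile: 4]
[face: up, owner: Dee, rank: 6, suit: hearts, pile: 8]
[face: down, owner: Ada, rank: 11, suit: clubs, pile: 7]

Rejected, Accepted, Rejected

Rule: face is up AND owner is Dee. This holds for each 'Accepted' example and fails for each 'Rejected' one.
[face: down, owner: Eve, rank: 7, suit: clubs, pile: 4]: face is down, owner is Eve — does not satisfy this, so Rejected. [face: up, owner: Dee, rank: 6, suit: hearts, pile: 8]: face is up, owner is Dee — matches, so Accepted. [face: down, owner: Ada, rank: 11, suit: clubs, pile: 7]: face is down, owner is Ada — does not satisfy this, so Rejected.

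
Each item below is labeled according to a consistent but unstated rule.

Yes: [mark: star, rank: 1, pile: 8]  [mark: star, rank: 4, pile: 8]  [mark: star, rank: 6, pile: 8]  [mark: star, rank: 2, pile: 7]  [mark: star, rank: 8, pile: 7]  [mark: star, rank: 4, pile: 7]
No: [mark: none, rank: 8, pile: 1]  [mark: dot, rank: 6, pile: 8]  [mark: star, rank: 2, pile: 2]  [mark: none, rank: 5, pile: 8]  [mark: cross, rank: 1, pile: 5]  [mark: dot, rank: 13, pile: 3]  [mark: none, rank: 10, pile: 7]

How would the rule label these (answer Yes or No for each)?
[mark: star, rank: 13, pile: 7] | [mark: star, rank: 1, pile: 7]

Yes, Yes

Every 'Yes' example satisfies: mark is star AND pile ≥ 3. None of the 'No' examples do.
[mark: star, rank: 13, pile: 7] — mark is star, pile = 7, hence Yes. [mark: star, rank: 1, pile: 7] — mark is star, pile = 7, hence Yes.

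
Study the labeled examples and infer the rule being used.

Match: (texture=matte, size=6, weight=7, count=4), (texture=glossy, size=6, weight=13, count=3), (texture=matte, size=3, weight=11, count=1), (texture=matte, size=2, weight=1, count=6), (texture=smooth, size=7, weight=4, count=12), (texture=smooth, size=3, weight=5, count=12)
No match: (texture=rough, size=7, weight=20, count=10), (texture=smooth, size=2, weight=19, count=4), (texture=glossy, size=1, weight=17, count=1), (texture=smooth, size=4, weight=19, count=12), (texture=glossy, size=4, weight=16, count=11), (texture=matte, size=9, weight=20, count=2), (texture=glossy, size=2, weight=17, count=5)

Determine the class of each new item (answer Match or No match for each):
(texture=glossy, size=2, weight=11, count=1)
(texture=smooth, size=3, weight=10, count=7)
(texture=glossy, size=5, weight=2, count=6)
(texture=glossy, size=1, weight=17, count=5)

Match, Match, Match, No match

The common property of the 'Match' items is: weight ≤ 13. No 'No match' item has it.
(texture=glossy, size=2, weight=11, count=1): weight = 11, matches → Match.
(texture=smooth, size=3, weight=10, count=7): weight = 10, matches → Match.
(texture=glossy, size=5, weight=2, count=6): weight = 2, matches → Match.
(texture=glossy, size=1, weight=17, count=5): weight = 17, doesn't qualify → No match.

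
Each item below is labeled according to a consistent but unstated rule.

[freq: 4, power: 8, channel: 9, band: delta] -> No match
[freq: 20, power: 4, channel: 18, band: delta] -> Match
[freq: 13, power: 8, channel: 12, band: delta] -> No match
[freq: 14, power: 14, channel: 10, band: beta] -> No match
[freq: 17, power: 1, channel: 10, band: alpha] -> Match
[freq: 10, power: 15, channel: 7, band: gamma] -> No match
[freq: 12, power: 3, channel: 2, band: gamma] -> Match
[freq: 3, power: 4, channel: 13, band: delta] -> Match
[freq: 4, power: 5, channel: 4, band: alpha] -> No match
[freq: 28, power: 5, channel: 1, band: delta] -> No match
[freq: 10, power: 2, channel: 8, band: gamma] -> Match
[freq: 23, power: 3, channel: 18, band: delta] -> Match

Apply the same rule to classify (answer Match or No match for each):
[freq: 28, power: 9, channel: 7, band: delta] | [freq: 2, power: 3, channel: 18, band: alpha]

No match, Match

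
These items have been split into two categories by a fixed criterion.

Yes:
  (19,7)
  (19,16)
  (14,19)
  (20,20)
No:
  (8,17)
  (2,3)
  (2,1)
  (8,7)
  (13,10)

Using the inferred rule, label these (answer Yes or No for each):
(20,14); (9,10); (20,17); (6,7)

The pattern is that an item is 'Yes' exactly when: sum ≥ 26.

Yes, No, Yes, No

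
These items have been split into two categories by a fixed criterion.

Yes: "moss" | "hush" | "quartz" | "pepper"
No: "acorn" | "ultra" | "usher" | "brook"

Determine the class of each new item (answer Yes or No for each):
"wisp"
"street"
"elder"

Yes, Yes, No

'Yes' ⟺ even length.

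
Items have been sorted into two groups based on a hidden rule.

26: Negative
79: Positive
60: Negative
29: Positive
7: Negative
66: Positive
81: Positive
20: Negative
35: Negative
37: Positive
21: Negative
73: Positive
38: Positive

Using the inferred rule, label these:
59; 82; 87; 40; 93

Rule: digit sum ≥ 9. This holds for each 'Positive' example and fails for each 'Negative' one.
59: digit sum 5+9 = 14 — passes, so Positive.
82: digit sum 8+2 = 10 — passes, so Positive.
87: digit sum 8+7 = 15 — passes, so Positive.
40: digit sum 4+0 = 4 — fails this test, so Negative.
93: digit sum 9+3 = 12 — passes, so Positive.

Positive, Positive, Positive, Negative, Positive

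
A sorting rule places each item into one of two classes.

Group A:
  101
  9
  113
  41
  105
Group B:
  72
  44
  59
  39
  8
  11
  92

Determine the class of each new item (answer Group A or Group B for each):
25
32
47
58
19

Group A, Group B, Group B, Group B, Group B

A rule that fits every label: ≡ 1 (mod 4) — true of each 'Group A' example, false of each 'Group B' one.
25 → 25 mod 4 = 1 → Group A.
32 → 32 mod 4 = 0 → Group B.
47 → 47 mod 4 = 3 → Group B.
58 → 58 mod 4 = 2 → Group B.
19 → 19 mod 4 = 3 → Group B.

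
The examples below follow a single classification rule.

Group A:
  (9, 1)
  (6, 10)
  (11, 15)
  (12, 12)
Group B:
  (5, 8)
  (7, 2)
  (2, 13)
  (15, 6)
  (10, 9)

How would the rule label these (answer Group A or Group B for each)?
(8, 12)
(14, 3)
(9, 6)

Group A, Group B, Group B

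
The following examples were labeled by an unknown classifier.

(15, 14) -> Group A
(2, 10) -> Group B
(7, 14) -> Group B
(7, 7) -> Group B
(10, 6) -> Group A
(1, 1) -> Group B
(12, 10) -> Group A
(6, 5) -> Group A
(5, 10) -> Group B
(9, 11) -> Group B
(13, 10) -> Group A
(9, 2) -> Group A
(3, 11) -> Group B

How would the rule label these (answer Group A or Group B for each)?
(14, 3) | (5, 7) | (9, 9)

Group A, Group B, Group B

The pattern is that an item is 'Group A' exactly when: first > second.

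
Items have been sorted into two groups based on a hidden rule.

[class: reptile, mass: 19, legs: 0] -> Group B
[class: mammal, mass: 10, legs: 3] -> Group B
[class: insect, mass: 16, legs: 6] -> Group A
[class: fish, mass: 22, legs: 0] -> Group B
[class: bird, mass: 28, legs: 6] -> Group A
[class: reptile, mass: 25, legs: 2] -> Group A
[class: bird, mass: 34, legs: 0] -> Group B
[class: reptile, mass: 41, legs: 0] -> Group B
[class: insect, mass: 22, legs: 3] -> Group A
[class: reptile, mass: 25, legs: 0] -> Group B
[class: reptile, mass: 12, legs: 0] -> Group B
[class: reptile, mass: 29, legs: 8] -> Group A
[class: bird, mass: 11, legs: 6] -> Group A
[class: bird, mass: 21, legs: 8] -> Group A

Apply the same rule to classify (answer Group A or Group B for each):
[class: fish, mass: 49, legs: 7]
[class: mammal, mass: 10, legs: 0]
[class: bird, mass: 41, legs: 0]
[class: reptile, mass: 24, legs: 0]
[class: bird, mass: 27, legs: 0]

Group A, Group B, Group B, Group B, Group B

The common property of the 'Group A' items is: mass ≥ 11 AND legs ≥ 2. No 'Group B' item has it.
[class: fish, mass: 49, legs: 7] → mass = 49, legs = 7 → Group A. [class: mammal, mass: 10, legs: 0] → mass = 10, legs = 0 → Group B. [class: bird, mass: 41, legs: 0] → mass = 41, legs = 0 → Group B. [class: reptile, mass: 24, legs: 0] → mass = 24, legs = 0 → Group B. [class: bird, mass: 27, legs: 0] → mass = 27, legs = 0 → Group B.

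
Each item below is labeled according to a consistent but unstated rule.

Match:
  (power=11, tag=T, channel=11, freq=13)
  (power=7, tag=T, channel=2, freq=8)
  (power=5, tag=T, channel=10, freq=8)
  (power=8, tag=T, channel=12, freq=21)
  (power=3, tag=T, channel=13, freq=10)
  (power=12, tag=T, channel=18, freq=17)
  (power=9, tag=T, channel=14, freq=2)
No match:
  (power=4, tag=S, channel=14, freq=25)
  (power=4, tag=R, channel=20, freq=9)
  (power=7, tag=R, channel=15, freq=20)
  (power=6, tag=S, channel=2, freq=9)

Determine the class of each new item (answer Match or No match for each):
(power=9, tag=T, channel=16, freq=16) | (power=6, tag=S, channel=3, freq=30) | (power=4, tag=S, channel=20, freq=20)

One predicate separates the groups cleanly: tag is T.
Match: (power=9, tag=T, channel=16, freq=16), since tag is T. No match: (power=6, tag=S, channel=3, freq=30), since tag is S. No match: (power=4, tag=S, channel=20, freq=20), since tag is S.

Match, No match, No match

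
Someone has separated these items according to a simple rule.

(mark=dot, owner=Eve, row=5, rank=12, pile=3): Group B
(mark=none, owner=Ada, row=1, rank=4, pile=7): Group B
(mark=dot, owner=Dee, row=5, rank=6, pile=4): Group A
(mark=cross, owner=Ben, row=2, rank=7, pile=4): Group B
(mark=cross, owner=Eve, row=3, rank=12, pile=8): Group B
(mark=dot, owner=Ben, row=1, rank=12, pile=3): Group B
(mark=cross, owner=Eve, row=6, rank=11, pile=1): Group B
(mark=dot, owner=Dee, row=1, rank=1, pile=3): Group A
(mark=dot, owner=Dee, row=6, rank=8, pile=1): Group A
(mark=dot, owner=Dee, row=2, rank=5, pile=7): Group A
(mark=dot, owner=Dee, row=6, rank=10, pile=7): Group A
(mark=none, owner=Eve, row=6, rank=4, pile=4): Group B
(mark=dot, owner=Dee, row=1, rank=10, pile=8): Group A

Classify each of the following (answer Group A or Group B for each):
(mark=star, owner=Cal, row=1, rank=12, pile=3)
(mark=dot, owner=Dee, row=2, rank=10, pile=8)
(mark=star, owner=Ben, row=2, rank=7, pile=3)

Group B, Group A, Group B

The common property of the 'Group A' items is: owner is Dee. No 'Group B' item has it.
(mark=star, owner=Cal, row=1, rank=12, pile=3) — owner is Cal, hence Group B. (mark=dot, owner=Dee, row=2, rank=10, pile=8) — owner is Dee, hence Group A. (mark=star, owner=Ben, row=2, rank=7, pile=3) — owner is Ben, hence Group B.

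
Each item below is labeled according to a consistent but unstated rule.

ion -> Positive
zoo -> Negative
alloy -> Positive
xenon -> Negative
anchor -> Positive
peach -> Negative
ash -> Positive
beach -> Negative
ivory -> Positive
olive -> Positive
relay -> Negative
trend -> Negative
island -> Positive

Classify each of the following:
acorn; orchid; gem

Positive, Positive, Negative

Checking candidate rules against both groups, what survives is: starts with a vowel.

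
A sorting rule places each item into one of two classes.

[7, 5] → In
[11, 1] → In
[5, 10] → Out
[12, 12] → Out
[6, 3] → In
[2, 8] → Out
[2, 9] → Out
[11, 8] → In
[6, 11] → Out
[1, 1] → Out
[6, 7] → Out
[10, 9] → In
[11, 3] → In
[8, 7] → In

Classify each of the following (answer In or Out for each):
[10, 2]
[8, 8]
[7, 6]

In, Out, In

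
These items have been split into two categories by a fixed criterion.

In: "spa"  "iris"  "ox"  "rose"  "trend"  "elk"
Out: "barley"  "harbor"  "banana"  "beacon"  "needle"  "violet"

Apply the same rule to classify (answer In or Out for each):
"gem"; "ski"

A rule that fits every label: length ≤ 5 — true of each 'In' example, false of each 'Out' one.

In, In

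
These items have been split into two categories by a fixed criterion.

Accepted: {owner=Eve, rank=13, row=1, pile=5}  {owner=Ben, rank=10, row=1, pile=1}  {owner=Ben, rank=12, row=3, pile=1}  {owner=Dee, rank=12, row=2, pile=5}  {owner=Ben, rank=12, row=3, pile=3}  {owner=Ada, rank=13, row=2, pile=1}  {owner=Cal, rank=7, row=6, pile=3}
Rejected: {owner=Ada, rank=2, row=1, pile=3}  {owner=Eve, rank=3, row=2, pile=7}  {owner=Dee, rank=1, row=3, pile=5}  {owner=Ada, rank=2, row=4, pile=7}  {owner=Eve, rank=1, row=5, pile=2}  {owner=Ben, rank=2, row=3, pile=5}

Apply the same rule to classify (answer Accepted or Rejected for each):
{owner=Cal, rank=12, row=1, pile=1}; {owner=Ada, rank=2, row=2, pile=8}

Accepted, Rejected

The classifier is using: rank ≥ 7.
Accepted: {owner=Cal, rank=12, row=1, pile=1}, since rank = 12.
Rejected: {owner=Ada, rank=2, row=2, pile=8}, since rank = 2.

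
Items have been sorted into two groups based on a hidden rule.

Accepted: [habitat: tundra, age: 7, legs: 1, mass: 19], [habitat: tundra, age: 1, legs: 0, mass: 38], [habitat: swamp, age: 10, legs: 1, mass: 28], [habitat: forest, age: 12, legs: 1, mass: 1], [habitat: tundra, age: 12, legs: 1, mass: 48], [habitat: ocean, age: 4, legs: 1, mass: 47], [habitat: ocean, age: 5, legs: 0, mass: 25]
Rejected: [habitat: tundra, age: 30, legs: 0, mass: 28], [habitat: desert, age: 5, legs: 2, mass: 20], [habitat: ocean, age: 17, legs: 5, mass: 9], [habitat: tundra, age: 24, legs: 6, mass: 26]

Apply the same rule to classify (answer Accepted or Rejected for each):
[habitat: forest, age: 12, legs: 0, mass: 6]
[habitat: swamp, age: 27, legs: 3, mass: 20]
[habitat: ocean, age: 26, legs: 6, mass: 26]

Accepted, Rejected, Rejected

The pattern is that an item is 'Accepted' exactly when: legs ≤ 1 AND age ≤ 12.
[habitat: forest, age: 12, legs: 0, mass: 6] → legs = 0, age = 12 → Accepted.
[habitat: swamp, age: 27, legs: 3, mass: 20] → legs = 3, age = 27 → Rejected.
[habitat: ocean, age: 26, legs: 6, mass: 26] → legs = 6, age = 26 → Rejected.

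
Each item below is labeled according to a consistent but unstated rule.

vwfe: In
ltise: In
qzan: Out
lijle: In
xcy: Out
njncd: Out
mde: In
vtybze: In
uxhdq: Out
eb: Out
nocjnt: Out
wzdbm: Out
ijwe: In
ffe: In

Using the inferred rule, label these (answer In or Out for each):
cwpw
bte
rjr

'In' ⟺ ends with 'e'.
cwpw — ends with 'w', hence Out. bte — ends with 'e', hence In. rjr — ends with 'r', hence Out.

Out, In, Out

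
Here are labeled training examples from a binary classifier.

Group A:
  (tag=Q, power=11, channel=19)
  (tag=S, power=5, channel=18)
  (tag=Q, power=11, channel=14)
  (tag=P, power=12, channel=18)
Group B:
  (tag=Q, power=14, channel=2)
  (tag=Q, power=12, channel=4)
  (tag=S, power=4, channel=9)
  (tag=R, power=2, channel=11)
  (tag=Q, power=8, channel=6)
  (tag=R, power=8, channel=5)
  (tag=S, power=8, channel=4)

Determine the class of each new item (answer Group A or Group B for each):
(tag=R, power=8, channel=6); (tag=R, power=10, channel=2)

The rule appears to be: channel ≥ 14.

Group B, Group B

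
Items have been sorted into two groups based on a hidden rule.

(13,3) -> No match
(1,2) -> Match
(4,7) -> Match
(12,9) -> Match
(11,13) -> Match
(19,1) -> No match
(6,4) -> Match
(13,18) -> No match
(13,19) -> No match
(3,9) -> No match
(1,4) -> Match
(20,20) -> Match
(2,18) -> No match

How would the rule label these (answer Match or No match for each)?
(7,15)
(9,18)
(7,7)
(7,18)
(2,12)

The rule appears to be: |first − second| ≤ 3.
(7,15) — |7−15| = 8, hence No match.
(9,18) — |9−18| = 9, hence No match.
(7,7) — |7−7| = 0, hence Match.
(7,18) — |7−18| = 11, hence No match.
(2,12) — |2−12| = 10, hence No match.

No match, No match, Match, No match, No match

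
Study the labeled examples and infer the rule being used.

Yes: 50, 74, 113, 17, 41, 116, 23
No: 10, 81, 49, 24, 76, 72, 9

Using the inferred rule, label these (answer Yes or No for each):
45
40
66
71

No, No, No, Yes

Looking at the examples, the only property every 'Yes' case has and every 'No' case lacks is: ≡ 2 (mod 3).
45: 45 mod 3 = 0, fails the rule → No.
40: 40 mod 3 = 1, fails the rule → No.
66: 66 mod 3 = 0, fails the rule → No.
71: 71 mod 3 = 2, passes → Yes.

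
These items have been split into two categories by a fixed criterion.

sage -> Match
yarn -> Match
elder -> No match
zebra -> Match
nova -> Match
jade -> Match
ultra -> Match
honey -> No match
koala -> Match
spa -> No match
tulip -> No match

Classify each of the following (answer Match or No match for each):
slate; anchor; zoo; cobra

The simplest hypothesis consistent with all the labels is: length ≥ 4 AND contains 'a'.
slate: Match (length 5, has 'a'). anchor: Match (length 6, has 'a'). zoo: No match (length 3, no 'a'). cobra: Match (length 5, has 'a').

Match, Match, No match, Match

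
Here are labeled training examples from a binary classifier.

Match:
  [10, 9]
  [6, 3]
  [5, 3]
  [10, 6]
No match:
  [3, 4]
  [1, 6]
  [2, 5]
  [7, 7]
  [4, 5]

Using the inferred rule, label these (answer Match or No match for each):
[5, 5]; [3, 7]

Rule: first > second. This holds for each 'Match' example and fails for each 'No match' one.
[5, 5]: No match (5 = 5).
[3, 7]: No match (3 < 7).

No match, No match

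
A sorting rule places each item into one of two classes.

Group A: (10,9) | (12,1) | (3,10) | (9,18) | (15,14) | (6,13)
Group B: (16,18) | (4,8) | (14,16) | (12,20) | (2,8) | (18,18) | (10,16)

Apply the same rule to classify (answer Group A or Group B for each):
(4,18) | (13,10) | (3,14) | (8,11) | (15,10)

Group B, Group A, Group A, Group A, Group A

All 'Group A' examples share one property — sum is odd — and every 'Group B' example lacks it.
(4,18) — 4+18 = 22, hence Group B.
(13,10) — 13+10 = 23, hence Group A.
(3,14) — 3+14 = 17, hence Group A.
(8,11) — 8+11 = 19, hence Group A.
(15,10) — 15+10 = 25, hence Group A.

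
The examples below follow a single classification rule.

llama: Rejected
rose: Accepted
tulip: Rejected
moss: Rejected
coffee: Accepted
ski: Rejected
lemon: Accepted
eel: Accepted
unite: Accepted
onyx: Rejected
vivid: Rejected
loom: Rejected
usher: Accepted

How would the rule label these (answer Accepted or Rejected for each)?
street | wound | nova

Accepted, Rejected, Rejected

'Accepted' ⟺ contains 'e'.
street: has 'e', passes → Accepted.
wound: no 'e', doesn't match → Rejected.
nova: no 'e', doesn't match → Rejected.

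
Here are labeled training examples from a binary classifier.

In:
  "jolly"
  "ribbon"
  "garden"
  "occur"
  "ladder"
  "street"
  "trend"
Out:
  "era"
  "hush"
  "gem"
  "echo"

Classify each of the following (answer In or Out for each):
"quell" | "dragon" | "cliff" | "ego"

The distinguishing property — length ≥ 5 — holds for all the 'In' cases and none of the 'Out' cases.
In: "quell", since length 5. In: "dragon", since length 6. In: "cliff", since length 5. Out: "ego", since length 3.

In, In, In, Out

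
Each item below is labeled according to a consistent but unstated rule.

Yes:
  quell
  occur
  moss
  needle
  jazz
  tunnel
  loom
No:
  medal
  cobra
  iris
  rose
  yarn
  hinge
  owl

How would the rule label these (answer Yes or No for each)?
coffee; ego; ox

Yes, No, No

A rule that fits every label: has a double letter — true of each 'Yes' example, false of each 'No' one.
coffee → 'ff' doubled → Yes.
ego → no doubled letter → No.
ox → no doubled letter → No.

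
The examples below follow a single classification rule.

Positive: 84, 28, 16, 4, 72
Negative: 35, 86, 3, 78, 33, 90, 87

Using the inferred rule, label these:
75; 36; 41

Negative, Positive, Negative

The pattern is that an item is 'Positive' exactly when: multiple of 4.
75 — 75 = 4·18 + 3, hence Negative.
36 — 36 = 4·9, hence Positive.
41 — 41 = 4·10 + 1, hence Negative.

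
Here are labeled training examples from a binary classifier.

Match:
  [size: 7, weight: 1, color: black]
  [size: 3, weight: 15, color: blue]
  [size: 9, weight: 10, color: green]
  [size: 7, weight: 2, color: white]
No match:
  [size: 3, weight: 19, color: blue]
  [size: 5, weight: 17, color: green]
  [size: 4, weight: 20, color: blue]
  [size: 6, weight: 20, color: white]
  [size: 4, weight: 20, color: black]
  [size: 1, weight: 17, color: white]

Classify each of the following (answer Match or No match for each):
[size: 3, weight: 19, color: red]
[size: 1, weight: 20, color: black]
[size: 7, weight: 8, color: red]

One predicate separates the groups cleanly: weight ≤ 15.

No match, No match, Match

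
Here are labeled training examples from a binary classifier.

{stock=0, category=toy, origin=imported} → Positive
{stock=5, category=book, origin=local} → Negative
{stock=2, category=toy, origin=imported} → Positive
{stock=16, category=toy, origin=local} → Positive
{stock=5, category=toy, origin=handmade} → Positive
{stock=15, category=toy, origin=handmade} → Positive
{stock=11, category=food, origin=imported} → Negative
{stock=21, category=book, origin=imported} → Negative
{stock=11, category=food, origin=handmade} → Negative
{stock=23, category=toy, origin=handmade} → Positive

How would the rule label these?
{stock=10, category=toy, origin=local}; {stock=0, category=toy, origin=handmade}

Positive, Positive

'Positive' ⟺ category is toy.
Positive: {stock=10, category=toy, origin=local}, since category is toy.
Positive: {stock=0, category=toy, origin=handmade}, since category is toy.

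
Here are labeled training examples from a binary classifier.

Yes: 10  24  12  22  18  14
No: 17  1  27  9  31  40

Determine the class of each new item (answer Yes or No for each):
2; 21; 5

The common property of the 'Yes' items is: even AND at most 24. No 'No' item has it.
2: 2 is even, 2 ≤ 24 — passes, so Yes.
21: 21 is odd, 21 ≤ 24 — doesn't qualify, so No.
5: 5 is odd, 5 ≤ 24 — doesn't qualify, so No.

Yes, No, No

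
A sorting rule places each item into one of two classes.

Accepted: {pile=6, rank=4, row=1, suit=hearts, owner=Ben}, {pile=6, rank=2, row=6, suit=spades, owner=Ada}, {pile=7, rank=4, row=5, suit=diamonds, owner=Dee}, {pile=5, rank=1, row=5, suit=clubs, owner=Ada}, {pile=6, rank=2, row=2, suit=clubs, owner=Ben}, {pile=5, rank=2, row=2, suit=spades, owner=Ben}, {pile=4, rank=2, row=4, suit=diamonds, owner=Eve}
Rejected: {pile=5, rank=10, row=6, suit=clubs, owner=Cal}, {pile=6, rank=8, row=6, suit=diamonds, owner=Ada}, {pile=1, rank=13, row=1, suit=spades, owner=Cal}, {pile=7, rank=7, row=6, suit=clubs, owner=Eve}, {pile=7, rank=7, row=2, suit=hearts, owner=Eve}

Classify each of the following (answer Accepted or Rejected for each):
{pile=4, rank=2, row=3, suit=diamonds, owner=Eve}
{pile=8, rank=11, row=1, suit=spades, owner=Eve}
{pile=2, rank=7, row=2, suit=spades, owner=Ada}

All 'Accepted' examples share one property — rank ≤ 4 — and every 'Rejected' example lacks it.
Accepted: {pile=4, rank=2, row=3, suit=diamonds, owner=Eve}, since rank = 2.
Rejected: {pile=8, rank=11, row=1, suit=spades, owner=Eve}, since rank = 11.
Rejected: {pile=2, rank=7, row=2, suit=spades, owner=Ada}, since rank = 7.

Accepted, Rejected, Rejected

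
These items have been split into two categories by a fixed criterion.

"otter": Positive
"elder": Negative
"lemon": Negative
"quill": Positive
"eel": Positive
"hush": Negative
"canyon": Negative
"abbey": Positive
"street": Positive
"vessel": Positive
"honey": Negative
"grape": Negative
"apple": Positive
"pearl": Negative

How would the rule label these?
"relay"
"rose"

Negative, Negative

Checking candidate rules against both groups, what survives is: has a double letter.
"relay": no doubled letter — doesn't qualify, so Negative. "rose": no doubled letter — doesn't qualify, so Negative.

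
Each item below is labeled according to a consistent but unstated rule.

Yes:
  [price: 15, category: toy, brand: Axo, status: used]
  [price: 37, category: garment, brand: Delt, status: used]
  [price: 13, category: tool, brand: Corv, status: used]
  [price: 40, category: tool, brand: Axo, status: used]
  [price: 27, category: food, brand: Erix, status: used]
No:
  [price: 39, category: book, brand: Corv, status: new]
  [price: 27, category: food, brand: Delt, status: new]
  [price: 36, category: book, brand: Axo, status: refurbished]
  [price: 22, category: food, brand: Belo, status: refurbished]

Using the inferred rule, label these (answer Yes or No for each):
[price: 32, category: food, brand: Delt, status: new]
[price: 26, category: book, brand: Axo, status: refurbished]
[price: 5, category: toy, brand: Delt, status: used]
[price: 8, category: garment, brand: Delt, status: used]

The simplest hypothesis consistent with all the labels is: status is used.
[price: 32, category: food, brand: Delt, status: new] — status is new, hence No.
[price: 26, category: book, brand: Axo, status: refurbished] — status is refurbished, hence No.
[price: 5, category: toy, brand: Delt, status: used] — status is used, hence Yes.
[price: 8, category: garment, brand: Delt, status: used] — status is used, hence Yes.

No, No, Yes, Yes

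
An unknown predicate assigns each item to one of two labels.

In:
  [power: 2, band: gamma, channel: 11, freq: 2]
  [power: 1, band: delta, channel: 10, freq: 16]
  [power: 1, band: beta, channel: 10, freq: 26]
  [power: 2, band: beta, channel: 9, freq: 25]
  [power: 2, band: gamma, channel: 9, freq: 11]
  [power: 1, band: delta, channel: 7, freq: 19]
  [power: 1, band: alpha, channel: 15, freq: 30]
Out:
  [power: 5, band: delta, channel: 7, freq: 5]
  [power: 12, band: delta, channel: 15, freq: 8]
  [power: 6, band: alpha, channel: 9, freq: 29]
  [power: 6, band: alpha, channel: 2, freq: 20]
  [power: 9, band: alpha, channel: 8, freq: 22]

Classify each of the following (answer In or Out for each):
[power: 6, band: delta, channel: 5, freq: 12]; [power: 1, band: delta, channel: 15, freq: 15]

The pattern is that an item is 'In' exactly when: power ≤ 2.
[power: 6, band: delta, channel: 5, freq: 12]: power = 6 — fails the rule, so Out.
[power: 1, band: delta, channel: 15, freq: 15]: power = 1 — meets the rule, so In.

Out, In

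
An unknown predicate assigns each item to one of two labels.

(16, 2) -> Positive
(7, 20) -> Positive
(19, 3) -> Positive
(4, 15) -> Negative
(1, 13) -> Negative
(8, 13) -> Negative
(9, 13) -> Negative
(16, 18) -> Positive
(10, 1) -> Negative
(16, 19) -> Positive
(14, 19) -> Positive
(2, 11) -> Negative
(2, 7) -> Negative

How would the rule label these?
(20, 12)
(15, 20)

Positive, Positive

The classifier is using: max ≥ 16.
(20, 12) — max 20, hence Positive. (15, 20) — max 20, hence Positive.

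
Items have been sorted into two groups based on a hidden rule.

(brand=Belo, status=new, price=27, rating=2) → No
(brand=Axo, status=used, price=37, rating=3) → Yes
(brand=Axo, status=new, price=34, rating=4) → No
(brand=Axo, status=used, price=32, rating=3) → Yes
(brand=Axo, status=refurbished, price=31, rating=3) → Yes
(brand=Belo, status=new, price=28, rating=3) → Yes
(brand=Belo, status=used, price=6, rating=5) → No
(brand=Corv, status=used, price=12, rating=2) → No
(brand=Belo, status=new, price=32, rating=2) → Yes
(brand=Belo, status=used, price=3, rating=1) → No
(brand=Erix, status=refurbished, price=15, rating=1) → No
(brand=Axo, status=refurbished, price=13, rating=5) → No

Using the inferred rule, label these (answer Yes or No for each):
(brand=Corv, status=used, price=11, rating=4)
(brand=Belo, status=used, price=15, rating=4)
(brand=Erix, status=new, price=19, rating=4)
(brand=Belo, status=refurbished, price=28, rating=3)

No, No, No, Yes

Rule: price ≥ 28 AND rating ≤ 3. This holds for each 'Yes' example and fails for each 'No' one.
(brand=Corv, status=used, price=11, rating=4): No (price = 11, rating = 4). (brand=Belo, status=used, price=15, rating=4): No (price = 15, rating = 4). (brand=Erix, status=new, price=19, rating=4): No (price = 19, rating = 4). (brand=Belo, status=refurbished, price=28, rating=3): Yes (price = 28, rating = 3).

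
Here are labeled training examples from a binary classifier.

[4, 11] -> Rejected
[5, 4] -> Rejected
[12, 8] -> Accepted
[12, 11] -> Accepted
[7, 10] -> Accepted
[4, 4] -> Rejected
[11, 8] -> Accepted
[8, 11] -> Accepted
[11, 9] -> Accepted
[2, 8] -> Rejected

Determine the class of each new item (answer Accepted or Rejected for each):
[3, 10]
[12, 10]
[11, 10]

Rejected, Accepted, Accepted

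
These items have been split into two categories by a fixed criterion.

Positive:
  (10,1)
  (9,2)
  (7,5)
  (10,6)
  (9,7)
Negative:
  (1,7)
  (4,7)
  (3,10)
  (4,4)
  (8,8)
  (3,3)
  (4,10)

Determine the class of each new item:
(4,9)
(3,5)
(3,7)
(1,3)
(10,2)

Looking at the examples, the only property every 'Positive' case has and every 'Negative' case lacks is: first > second.
(4,9): Negative (4 < 9). (3,5): Negative (3 < 5). (3,7): Negative (3 < 7). (1,3): Negative (1 < 3). (10,2): Positive (10 > 2).

Negative, Negative, Negative, Negative, Positive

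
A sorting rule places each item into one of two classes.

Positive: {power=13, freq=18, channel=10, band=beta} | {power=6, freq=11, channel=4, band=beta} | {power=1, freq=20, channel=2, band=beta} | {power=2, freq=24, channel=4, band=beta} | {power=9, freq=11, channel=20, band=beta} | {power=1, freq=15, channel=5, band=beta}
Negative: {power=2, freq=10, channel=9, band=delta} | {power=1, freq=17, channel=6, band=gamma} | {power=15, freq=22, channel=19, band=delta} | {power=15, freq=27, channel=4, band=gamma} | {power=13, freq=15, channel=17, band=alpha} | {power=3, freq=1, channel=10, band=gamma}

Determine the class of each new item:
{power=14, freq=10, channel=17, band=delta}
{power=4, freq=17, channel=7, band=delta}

Negative, Negative

Every 'Positive' example satisfies: band is beta. None of the 'Negative' examples do.
{power=14, freq=10, channel=17, band=delta}: band is delta — lacks this property, so Negative.
{power=4, freq=17, channel=7, band=delta}: band is delta — lacks this property, so Negative.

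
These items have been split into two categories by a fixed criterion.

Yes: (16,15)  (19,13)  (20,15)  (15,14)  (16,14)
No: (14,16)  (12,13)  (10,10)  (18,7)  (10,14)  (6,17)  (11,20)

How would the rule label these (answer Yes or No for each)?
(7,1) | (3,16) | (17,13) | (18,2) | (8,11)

No, No, Yes, No, No

All 'Yes' examples share one property — first > second AND sum ≥ 29 — and every 'No' example lacks it.
(7,1): No (7 > 1, 7+1 = 8).
(3,16): No (3 < 16, 3+16 = 19).
(17,13): Yes (17 > 13, 17+13 = 30).
(18,2): No (18 > 2, 18+2 = 20).
(8,11): No (8 < 11, 8+11 = 19).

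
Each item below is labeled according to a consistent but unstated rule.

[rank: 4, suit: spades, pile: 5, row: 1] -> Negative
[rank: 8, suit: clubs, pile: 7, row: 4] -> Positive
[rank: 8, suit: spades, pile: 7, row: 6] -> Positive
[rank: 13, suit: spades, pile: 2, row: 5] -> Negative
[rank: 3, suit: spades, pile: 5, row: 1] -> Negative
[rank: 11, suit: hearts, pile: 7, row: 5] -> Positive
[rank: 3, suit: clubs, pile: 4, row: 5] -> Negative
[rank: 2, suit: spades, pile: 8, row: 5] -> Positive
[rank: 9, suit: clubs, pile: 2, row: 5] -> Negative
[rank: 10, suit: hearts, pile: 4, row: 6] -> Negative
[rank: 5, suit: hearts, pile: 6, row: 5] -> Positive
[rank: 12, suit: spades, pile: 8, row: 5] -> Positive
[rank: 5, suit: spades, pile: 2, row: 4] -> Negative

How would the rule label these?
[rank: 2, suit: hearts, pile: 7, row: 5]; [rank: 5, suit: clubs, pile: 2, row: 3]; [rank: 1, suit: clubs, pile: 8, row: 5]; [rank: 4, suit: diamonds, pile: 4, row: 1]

Positive, Negative, Positive, Negative

The pattern is that an item is 'Positive' exactly when: pile ≥ 6.
[rank: 2, suit: hearts, pile: 7, row: 5]: Positive (pile = 7).
[rank: 5, suit: clubs, pile: 2, row: 3]: Negative (pile = 2).
[rank: 1, suit: clubs, pile: 8, row: 5]: Positive (pile = 8).
[rank: 4, suit: diamonds, pile: 4, row: 1]: Negative (pile = 4).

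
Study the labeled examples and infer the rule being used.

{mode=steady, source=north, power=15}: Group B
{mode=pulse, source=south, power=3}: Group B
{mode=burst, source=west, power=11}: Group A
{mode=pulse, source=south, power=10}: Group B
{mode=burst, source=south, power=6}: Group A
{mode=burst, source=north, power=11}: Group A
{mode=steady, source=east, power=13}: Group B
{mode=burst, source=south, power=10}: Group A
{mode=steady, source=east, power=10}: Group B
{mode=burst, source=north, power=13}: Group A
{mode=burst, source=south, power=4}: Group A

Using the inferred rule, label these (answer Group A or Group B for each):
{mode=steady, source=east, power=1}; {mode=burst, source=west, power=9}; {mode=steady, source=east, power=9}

Group B, Group A, Group B

One predicate separates the groups cleanly: mode is burst.
Group B: {mode=steady, source=east, power=1}, since mode is steady. Group A: {mode=burst, source=west, power=9}, since mode is burst. Group B: {mode=steady, source=east, power=9}, since mode is steady.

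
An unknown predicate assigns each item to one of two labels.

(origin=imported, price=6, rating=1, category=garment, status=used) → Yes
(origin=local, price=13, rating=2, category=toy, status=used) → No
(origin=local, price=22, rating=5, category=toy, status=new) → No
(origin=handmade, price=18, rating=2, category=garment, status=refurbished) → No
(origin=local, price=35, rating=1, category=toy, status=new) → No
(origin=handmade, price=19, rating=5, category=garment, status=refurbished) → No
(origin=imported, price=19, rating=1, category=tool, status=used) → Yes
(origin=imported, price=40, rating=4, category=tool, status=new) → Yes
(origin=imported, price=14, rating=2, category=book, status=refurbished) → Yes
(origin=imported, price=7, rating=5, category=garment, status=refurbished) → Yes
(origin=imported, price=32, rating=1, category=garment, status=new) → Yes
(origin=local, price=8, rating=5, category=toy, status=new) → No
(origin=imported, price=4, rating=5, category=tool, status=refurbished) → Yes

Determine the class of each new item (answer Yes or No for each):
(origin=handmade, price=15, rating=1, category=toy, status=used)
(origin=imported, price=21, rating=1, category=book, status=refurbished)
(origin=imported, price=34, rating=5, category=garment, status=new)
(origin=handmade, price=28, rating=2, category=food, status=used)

The rule appears to be: origin is imported.
(origin=handmade, price=15, rating=1, category=toy, status=used) → origin is handmade → No.
(origin=imported, price=21, rating=1, category=book, status=refurbished) → origin is imported → Yes.
(origin=imported, price=34, rating=5, category=garment, status=new) → origin is imported → Yes.
(origin=handmade, price=28, rating=2, category=food, status=used) → origin is handmade → No.

No, Yes, Yes, No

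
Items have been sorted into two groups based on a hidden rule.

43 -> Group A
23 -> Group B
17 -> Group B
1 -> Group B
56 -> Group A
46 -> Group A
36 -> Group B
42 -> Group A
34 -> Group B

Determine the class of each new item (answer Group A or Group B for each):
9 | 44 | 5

Group B, Group A, Group B

The simplest hypothesis consistent with all the labels is: at least 42.
9 — 9 < 42, hence Group B. 44 — 44 ≥ 42, hence Group A. 5 — 5 < 42, hence Group B.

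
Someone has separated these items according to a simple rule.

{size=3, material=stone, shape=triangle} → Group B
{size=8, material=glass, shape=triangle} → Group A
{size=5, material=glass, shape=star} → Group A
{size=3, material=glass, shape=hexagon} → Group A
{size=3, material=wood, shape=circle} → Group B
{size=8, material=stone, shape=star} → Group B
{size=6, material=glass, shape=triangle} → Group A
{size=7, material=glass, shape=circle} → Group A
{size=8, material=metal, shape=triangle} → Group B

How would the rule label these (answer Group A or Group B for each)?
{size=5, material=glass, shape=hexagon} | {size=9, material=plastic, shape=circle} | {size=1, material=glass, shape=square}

Group A, Group B, Group A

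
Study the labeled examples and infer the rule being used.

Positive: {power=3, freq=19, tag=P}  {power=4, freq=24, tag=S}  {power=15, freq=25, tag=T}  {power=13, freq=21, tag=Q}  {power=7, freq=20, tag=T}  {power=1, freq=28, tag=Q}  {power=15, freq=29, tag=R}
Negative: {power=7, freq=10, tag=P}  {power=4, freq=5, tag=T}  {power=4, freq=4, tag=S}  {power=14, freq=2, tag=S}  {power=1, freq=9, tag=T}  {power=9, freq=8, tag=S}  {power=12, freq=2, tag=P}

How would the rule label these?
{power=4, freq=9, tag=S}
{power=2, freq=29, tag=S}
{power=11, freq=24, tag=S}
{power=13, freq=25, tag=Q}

Negative, Positive, Positive, Positive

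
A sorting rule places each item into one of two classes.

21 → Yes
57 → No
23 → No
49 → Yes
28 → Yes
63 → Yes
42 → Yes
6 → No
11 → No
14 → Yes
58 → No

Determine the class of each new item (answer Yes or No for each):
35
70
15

Yes, Yes, No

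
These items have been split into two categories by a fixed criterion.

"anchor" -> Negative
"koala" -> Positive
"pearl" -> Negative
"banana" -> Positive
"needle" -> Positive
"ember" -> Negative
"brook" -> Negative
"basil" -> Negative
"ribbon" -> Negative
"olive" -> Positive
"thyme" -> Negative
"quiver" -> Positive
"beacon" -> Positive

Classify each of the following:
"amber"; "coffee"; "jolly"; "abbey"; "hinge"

Negative, Positive, Negative, Negative, Negative

The common property of the 'Positive' items is: has ≥ 3 vowels. No 'Negative' item has it.
"amber" → 2 vowels → Negative. "coffee" → 3 vowels → Positive. "jolly" → 1 vowel → Negative. "abbey" → 2 vowels → Negative. "hinge" → 2 vowels → Negative.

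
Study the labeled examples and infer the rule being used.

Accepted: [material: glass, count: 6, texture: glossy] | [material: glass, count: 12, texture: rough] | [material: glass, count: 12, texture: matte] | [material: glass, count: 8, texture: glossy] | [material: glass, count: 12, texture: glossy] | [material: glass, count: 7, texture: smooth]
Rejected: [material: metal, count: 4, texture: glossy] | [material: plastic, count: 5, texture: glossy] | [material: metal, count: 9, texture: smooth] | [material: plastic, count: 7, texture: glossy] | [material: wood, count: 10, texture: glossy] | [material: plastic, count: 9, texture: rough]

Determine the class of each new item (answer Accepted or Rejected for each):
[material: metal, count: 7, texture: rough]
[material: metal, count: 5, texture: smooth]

Checking candidate rules against both groups, what survives is: material is glass.
[material: metal, count: 7, texture: rough] — material is metal, hence Rejected.
[material: metal, count: 5, texture: smooth] — material is metal, hence Rejected.

Rejected, Rejected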